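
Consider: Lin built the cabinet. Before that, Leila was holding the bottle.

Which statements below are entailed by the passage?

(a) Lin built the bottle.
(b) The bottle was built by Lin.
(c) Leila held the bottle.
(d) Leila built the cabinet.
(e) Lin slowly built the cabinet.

(c)

(a) Not entailed — Lin built the cabinet, not the bottle; the bottle belongs to the holding event.
(b) Not entailed — Lin built the cabinet, not the bottle; the bottle belongs to the holding event.
(c) Entailed — 'hold' is an activity; 'was holding' entails that some holding happened, so 'held' holds.
(d) Not entailed — the passage has Lin building the cabinet, not Leila.
(e) Not entailed — 'slowly' adds information not in the original event.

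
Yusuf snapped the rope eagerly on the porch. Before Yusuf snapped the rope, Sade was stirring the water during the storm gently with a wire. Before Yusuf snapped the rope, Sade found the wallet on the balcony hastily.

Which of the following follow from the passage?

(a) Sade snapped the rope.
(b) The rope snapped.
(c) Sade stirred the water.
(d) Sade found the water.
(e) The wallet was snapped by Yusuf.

(b), (c)

(a) Not entailed — the passage has Yusuf snapping the rope, not Sade.
(b) Entailed — 'Yusuf snapped the rope' is causative; it entails the inchoative 'the rope snapped'.
(c) Entailed — 'stir' is an activity; 'was stirring' entails that some stirring happened, so 'stirred' holds.
(d) Not entailed — Sade found the wallet, not the water; the water belongs to the stirring event.
(e) Not entailed — Yusuf snapped the rope, not the wallet; the wallet belongs to the finding event.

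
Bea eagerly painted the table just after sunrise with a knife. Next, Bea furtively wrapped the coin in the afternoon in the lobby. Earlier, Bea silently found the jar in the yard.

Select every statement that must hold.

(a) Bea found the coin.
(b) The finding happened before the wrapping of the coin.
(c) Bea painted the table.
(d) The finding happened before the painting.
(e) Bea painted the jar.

(a) Not entailed — Bea found the jar, not the coin; the coin belongs to the wrapping event.
(b) Entailed — the narrative places the finding before the wrapping.
(c) Entailed — dropping 'with a knife', 'eagerly', 'just after sunrise' leaves a sub-description the original still satisfies.
(d) Not entailed — the narrative doesn't order the finding relative to the painting.
(e) Not entailed — Bea painted the table, not the jar; the jar belongs to the finding event.

(b), (c)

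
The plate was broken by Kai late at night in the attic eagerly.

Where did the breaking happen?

in the attic

'in the attic' marks the location of the breaking event.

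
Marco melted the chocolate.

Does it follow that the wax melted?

no

Nothing is said about any wax; only the chocolate is affected.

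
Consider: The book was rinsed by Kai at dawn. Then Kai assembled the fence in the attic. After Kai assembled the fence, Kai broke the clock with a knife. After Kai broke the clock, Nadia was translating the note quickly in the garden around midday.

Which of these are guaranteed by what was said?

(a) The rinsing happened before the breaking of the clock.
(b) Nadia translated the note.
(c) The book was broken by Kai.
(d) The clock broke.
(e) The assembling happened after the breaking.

(a), (d)

(a) Entailed — the narrative places the rinsing before the breaking.
(b) Not entailed — 'was translating' is progressive on an accomplishment; it does not entail the completed 'translated'.
(c) Not entailed — Kai broke the clock, not the book; the book belongs to the rinsing event.
(d) Entailed — 'Kai broke the clock' is causative; it entails the inchoative 'the clock broke'.
(e) Not entailed — the narrative places the assembling before the breaking, not after.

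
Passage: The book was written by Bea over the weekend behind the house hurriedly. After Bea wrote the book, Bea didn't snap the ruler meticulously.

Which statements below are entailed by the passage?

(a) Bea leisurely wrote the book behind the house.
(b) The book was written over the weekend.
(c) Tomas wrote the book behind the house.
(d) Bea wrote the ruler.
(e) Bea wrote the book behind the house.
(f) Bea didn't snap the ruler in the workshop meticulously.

(a) Not entailed — 'leisurely' adds a manner not in (and inconsistent with) the original.
(b) Entailed — the original entails any weakening of itself; this just drops 'behind the house', 'hurriedly' and generalizes the agent.
(c) Not entailed — the passage has Bea writing the book, not Tomas.
(d) Not entailed — Bea wrote the book, not the ruler; the ruler belongs to the snapping event.
(e) Entailed — dropping 'over the weekend', 'hurriedly' leaves a sub-description the original still satisfies.
(f) Entailed — under negation, adding a further restriction is entailed: if no such snapping event occurred, none occurred in the workshop either.

(b), (e), (f)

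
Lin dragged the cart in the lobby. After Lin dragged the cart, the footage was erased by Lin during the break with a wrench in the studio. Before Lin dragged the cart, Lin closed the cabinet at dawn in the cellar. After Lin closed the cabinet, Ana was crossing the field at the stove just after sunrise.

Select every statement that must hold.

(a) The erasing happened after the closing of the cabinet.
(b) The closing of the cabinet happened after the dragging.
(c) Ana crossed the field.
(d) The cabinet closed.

(a), (d)

(a) Entailed — the narrative places the closing before the erasing.
(b) Not entailed — the narrative places the closing before the dragging, not after.
(c) Not entailed — 'was crossing' is progressive on an accomplishment; it does not entail the completed 'crossed'.
(d) Entailed — 'Lin closed the cabinet' is causative; it entails the inchoative 'the cabinet closed'.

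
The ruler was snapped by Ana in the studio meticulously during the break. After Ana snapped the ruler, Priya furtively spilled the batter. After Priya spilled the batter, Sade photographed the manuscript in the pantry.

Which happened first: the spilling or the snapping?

the snapping

The connectives place the snapping before the spilling.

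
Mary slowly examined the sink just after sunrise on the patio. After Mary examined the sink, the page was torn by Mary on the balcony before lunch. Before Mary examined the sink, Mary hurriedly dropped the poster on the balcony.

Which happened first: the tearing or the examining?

the examining

The connectives place the examining before the tearing.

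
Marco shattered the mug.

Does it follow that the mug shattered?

yes

'Marco shattered the mug' is the causative; it entails the inchoative 'the mug shattered'.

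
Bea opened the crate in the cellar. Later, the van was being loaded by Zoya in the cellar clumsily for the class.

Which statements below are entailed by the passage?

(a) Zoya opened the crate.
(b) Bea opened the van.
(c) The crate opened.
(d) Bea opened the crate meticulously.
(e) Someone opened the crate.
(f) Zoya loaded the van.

(c), (e)

(a) Not entailed — the passage has Bea opening the crate, not Zoya.
(b) Not entailed — Bea opened the crate, not the van; the van belongs to the loading event.
(c) Entailed — 'Bea opened the crate' is causative; it entails the inchoative 'the crate opened'.
(d) Not entailed — 'meticulously' adds information not in the original event.
(e) Entailed — every conjunct here is already in the original opening event.
(f) Not entailed — 'was loading' is progressive on an accomplishment; it does not entail the completed 'loaded'.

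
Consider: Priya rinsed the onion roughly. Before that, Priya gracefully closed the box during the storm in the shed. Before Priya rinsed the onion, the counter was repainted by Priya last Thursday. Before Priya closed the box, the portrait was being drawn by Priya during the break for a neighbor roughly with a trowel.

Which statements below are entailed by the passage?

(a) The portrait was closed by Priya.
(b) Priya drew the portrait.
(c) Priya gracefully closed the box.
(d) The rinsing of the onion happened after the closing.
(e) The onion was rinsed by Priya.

(c), (d), (e)

(a) Not entailed — Priya closed the box, not the portrait; the portrait belongs to the drawing event.
(b) Not entailed — 'was drawing' is progressive on an accomplishment; it does not entail the completed 'drew'.
(c) Entailed — the original entails any weakening of itself; this just drops 'in the shed', 'during the storm'.
(d) Entailed — the narrative places the closing before the rinsing.
(e) Entailed — this follows by dropping conjuncts from the rinsing event's description.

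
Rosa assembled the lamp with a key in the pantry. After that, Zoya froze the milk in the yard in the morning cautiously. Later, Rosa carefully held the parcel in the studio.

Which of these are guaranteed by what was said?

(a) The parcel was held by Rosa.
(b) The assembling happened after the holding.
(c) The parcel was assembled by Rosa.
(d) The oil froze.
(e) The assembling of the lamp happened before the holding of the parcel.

(a) Entailed — dropping 'in the studio', 'carefully' leaves a sub-description the original still satisfies.
(b) Not entailed — the narrative places the assembling before the holding, not after.
(c) Not entailed — Rosa assembled the lamp, not the parcel; the parcel belongs to the holding event.
(d) Not entailed — the milk is what froze, not the oil.
(e) Entailed — the narrative places the assembling before the holding.

(a), (e)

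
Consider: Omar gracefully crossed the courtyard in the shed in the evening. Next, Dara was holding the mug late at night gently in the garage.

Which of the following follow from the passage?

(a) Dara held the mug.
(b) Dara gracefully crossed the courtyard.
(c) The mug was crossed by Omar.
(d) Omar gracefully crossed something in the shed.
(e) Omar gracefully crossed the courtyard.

(a) Entailed — 'hold' is an activity; 'was holding' entails that some holding happened, so 'held' holds.
(b) Not entailed — the passage has Omar crossing the courtyard, not Dara.
(c) Not entailed — Omar crossed the courtyard, not the mug; the mug belongs to the holding event.
(d) Entailed — this follows by dropping conjuncts from the crossing event's description.
(e) Entailed — this follows by dropping conjuncts from the crossing event's description.

(a), (d), (e)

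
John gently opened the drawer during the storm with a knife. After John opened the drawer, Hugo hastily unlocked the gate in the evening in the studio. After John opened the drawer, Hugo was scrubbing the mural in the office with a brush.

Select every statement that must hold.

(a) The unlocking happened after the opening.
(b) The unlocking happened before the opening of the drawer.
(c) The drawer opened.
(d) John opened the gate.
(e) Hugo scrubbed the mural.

(a), (c), (e)

(a) Entailed — the narrative places the opening before the unlocking.
(b) Not entailed — the narrative places the opening before the unlocking, not after.
(c) Entailed — 'John opened the drawer' is causative; it entails the inchoative 'the drawer opened'.
(d) Not entailed — John opened the drawer, not the gate; the gate belongs to the unlocking event.
(e) Entailed — 'scrub' is an activity; 'was scrubbing' entails that some scrubbing happened, so 'scrubbed' holds.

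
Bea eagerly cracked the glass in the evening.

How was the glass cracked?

'eagerly' marks the manner of the cracking event.

eagerly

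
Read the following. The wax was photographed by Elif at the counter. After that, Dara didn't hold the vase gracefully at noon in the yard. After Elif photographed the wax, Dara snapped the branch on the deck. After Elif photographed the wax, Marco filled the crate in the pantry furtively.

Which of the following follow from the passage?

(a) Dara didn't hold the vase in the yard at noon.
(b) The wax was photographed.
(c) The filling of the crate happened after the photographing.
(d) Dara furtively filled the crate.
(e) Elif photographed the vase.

(b), (c)

(a) Not entailed — dropping 'gracefully' under negation is not valid — the original leaves open that Dara held the vase some other way.
(b) Entailed — the original entails any weakening of itself; this just drops 'at the counter' and generalizes the agent.
(c) Entailed — the narrative places the photographing before the filling.
(d) Not entailed — the passage has Marco filling the crate, not Dara.
(e) Not entailed — Elif photographed the wax, not the vase; the vase belongs to the holding event.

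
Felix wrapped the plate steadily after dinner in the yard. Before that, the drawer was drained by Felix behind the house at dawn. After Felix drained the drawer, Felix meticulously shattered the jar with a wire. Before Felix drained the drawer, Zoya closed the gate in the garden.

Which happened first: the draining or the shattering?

the draining

The connectives place the draining before the shattering.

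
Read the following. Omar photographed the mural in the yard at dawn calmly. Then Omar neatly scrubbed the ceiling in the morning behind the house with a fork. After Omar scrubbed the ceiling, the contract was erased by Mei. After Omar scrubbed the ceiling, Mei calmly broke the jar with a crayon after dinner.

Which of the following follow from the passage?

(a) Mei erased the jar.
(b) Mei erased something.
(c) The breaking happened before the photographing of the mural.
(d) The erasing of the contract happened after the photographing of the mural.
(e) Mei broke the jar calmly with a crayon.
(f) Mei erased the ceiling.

(a) Not entailed — Mei erased the contract, not the jar; the jar belongs to the breaking event.
(b) Entailed — the original entails any weakening of itself; this just generalizes the patient.
(c) Not entailed — the narrative places the photographing before the breaking, not after.
(d) Entailed — the narrative places the photographing before the erasing.
(e) Entailed — the original entails any weakening of itself; this just drops 'after dinner'.
(f) Not entailed — Mei erased the contract, not the ceiling; the ceiling belongs to the scrubbing event.

(b), (d), (e)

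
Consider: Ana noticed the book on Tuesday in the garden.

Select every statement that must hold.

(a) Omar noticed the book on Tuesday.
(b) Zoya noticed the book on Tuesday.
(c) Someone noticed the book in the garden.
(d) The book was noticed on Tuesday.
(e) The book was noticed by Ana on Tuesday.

(a) Not entailed — the passage has Ana noticing the book, not Omar.
(b) Not entailed — the passage has Ana noticing the book, not Zoya.
(c) Entailed — this follows by dropping conjuncts from the noticing event's description.
(d) Entailed — this follows by dropping conjuncts from the noticing event's description.
(e) Entailed — this follows by dropping conjuncts from the noticing event's description.

(c), (d), (e)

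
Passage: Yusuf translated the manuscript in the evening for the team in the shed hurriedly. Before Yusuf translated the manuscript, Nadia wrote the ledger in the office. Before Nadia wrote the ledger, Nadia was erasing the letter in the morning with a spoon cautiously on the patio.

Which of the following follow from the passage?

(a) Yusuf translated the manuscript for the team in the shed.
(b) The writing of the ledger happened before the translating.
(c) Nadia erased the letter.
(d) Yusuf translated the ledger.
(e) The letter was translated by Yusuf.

(a), (b)

(a) Entailed — this follows by dropping conjuncts from the translating event's description.
(b) Entailed — the narrative places the writing before the translating.
(c) Not entailed — 'was erasing' is progressive on an accomplishment; it does not entail the completed 'erased'.
(d) Not entailed — Yusuf translated the manuscript, not the ledger; the ledger belongs to the writing event.
(e) Not entailed — Yusuf translated the manuscript, not the letter; the letter belongs to the erasing event.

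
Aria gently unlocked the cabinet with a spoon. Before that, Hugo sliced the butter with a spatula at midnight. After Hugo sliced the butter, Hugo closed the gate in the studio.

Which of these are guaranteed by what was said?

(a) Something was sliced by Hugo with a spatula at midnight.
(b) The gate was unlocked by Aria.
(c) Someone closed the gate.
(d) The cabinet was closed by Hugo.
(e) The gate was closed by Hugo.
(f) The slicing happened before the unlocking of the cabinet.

(a), (c), (e), (f)

(a) Entailed — the original entails any weakening of itself; this just generalizes the patient.
(b) Not entailed — Aria unlocked the cabinet, not the gate; the gate belongs to the closing event.
(c) Entailed — dropping 'in the studio' and generalizing the agent leaves a sub-description the original still satisfies.
(d) Not entailed — Hugo closed the gate, not the cabinet; the cabinet belongs to the unlocking event.
(e) Entailed — this follows by dropping conjuncts from the closing event's description.
(f) Entailed — the narrative places the slicing before the unlocking.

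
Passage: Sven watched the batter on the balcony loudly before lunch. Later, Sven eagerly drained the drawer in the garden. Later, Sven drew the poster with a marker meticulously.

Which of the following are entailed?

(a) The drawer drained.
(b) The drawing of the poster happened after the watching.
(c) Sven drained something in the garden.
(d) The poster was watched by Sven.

(a), (b), (c)

(a) Entailed — 'Sven drained the drawer' is causative; it entails the inchoative 'the drawer drained'.
(b) Entailed — the narrative places the watching before the drawing.
(c) Entailed — this follows by dropping conjuncts from the draining event's description.
(d) Not entailed — Sven watched the batter, not the poster; the poster belongs to the drawing event.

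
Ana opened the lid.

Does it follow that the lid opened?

'Ana opened the lid' is the causative; it entails the inchoative 'the lid opened'.

yes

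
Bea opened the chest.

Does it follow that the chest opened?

'Bea opened the chest' is the causative; it entails the inchoative 'the chest opened'.

yes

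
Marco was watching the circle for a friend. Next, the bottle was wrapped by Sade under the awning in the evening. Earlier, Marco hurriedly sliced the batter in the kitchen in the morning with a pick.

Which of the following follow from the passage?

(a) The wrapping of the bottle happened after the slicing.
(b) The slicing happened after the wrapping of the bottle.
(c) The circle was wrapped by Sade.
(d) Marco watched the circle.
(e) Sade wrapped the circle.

(a), (d)

(a) Entailed — the narrative places the slicing before the wrapping.
(b) Not entailed — the narrative places the slicing before the wrapping, not after.
(c) Not entailed — Sade wrapped the bottle, not the circle; the circle belongs to the watching event.
(d) Entailed — 'watch' is an activity; 'was watching' entails that some watching happened, so 'watched' holds.
(e) Not entailed — Sade wrapped the bottle, not the circle; the circle belongs to the watching event.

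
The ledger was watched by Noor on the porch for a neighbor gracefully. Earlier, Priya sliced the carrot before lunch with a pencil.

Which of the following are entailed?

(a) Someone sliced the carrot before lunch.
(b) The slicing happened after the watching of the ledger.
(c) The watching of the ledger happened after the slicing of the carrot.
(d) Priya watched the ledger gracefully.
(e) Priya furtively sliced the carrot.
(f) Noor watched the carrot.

(a) Entailed — dropping 'with a pencil' and generalizing the agent leaves a sub-description the original still satisfies.
(b) Not entailed — the narrative places the slicing before the watching, not after.
(c) Entailed — the narrative places the slicing before the watching.
(d) Not entailed — the passage has Noor watching the ledger, not Priya.
(e) Not entailed — 'furtively' adds information not in the original event.
(f) Not entailed — Noor watched the ledger, not the carrot; the carrot belongs to the slicing event.

(a), (c)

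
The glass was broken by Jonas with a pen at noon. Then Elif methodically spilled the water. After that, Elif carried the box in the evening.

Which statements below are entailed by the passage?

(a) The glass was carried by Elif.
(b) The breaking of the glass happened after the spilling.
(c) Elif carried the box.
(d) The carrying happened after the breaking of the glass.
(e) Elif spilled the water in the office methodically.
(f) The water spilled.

(c), (d), (f)

(a) Not entailed — Elif carried the box, not the glass; the glass belongs to the breaking event.
(b) Not entailed — the narrative places the breaking before the spilling, not after.
(c) Entailed — this follows by dropping conjuncts from the carrying event's description.
(d) Entailed — the narrative places the breaking before the carrying.
(e) Not entailed — 'in the office' adds information not in the original event.
(f) Entailed — 'Elif spilled the water' is causative; it entails the inchoative 'the water spilled'.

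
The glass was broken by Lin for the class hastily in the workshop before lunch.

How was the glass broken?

hastily

'hastily' marks the manner of the breaking event.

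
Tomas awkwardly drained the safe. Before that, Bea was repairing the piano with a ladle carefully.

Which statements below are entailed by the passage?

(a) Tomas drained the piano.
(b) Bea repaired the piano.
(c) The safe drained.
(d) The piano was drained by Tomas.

(a) Not entailed — Tomas drained the safe, not the piano; the piano belongs to the repairing event.
(b) Not entailed — 'was repairing' is progressive on an accomplishment; it does not entail the completed 'repaired'.
(c) Entailed — 'Tomas drained the safe' is causative; it entails the inchoative 'the safe drained'.
(d) Not entailed — Tomas drained the safe, not the piano; the piano belongs to the repairing event.

(c)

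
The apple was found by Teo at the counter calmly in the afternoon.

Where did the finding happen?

at the counter

'at the counter' marks the location of the finding event.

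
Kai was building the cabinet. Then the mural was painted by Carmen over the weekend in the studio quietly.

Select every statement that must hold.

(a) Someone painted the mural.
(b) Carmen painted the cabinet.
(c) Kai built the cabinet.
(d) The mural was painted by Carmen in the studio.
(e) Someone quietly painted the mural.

(a) Entailed — every conjunct here is already in the original painting event.
(b) Not entailed — Carmen painted the mural, not the cabinet; the cabinet belongs to the building event.
(c) Not entailed — 'was building' is progressive on an accomplishment; it does not entail the completed 'built'.
(d) Entailed — this follows by dropping conjuncts from the painting event's description.
(e) Entailed — every conjunct here is already in the original painting event.

(a), (d), (e)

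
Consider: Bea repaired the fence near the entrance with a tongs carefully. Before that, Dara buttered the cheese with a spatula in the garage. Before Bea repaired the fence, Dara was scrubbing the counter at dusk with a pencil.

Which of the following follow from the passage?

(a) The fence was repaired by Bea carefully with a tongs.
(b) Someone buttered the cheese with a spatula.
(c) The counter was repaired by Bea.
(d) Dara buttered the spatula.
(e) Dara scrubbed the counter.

(a), (b), (e)

(a) Entailed — every conjunct here is already in the original repairing event.
(b) Entailed — this follows by dropping conjuncts from the buttering event's description.
(c) Not entailed — Bea repaired the fence, not the counter; the counter belongs to the scrubbing event.
(d) Not entailed — the spatula is the instrument, not what was buttered.
(e) Entailed — 'scrub' is an activity; 'was scrubbing' entails that some scrubbing happened, so 'scrubbed' holds.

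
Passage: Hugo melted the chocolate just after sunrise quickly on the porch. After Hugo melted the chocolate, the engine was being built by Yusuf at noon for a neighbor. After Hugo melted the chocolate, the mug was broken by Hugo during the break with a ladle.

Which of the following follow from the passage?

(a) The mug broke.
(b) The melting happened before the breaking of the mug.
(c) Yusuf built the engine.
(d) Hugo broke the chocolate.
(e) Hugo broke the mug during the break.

(a), (b), (e)

(a) Entailed — 'Hugo broke the mug' is causative; it entails the inchoative 'the mug broke'.
(b) Entailed — the narrative places the melting before the breaking.
(c) Not entailed — 'was building' is progressive on an accomplishment; it does not entail the completed 'built'.
(d) Not entailed — Hugo broke the mug, not the chocolate; the chocolate belongs to the melting event.
(e) Entailed — this follows by dropping conjuncts from the breaking event's description.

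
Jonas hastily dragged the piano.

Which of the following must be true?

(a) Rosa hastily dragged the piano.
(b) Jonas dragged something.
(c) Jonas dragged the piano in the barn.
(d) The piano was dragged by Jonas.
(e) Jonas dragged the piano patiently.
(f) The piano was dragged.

(a) Not entailed — the passage has Jonas dragging the piano, not Rosa.
(b) Entailed — the original entails any weakening of itself; this just drops 'hastily' and generalizes the patient.
(c) Not entailed — 'in the barn' adds information not in the original event.
(d) Entailed — dropping 'hastily' leaves a sub-description the original still satisfies.
(e) Not entailed — 'patiently' adds a manner not in (and inconsistent with) the original.
(f) Entailed — every conjunct here is already in the original dragging event.

(b), (d), (f)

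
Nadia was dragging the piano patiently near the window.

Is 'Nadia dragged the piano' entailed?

'drag' is atelic; if Nadia was dragging the piano, then Nadia dragged the piano (for some time).

yes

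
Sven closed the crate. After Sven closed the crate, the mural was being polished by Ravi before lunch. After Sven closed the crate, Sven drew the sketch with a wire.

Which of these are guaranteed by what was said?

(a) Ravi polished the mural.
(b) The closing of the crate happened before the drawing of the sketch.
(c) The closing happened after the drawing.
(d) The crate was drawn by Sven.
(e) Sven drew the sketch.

(a) Entailed — 'polish' is an activity; 'was polishing' entails that some polishing happened, so 'polished' holds.
(b) Entailed — the narrative places the closing before the drawing.
(c) Not entailed — the narrative places the closing before the drawing, not after.
(d) Not entailed — Sven drew the sketch, not the crate; the crate belongs to the closing event.
(e) Entailed — this follows by dropping conjuncts from the drawing event's description.

(a), (b), (e)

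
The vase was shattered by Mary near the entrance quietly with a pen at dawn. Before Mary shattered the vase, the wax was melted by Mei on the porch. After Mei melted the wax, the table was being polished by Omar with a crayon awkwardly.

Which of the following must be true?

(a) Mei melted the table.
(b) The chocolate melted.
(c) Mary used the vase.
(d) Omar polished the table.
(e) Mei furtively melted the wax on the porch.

(a) Not entailed — Mei melted the wax, not the table; the table belongs to the polishing event.
(b) Not entailed — the wax is what melted, not the chocolate.
(c) Not entailed — the vase is the patient, not an instrument — Mary used a pen.
(d) Entailed — 'polish' is an activity; 'was polishing' entails that some polishing happened, so 'polished' holds.
(e) Not entailed — 'furtively' adds information not in the original event.

(d)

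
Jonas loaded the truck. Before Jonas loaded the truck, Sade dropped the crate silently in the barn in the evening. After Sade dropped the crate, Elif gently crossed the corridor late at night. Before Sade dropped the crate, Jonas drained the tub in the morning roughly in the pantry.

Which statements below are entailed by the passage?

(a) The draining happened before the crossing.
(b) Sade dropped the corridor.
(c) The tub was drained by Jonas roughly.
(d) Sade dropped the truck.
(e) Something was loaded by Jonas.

(a) Entailed — the narrative places the draining before the crossing.
(b) Not entailed — Sade dropped the crate, not the corridor; the corridor belongs to the crossing event.
(c) Entailed — dropping 'in the morning', 'in the pantry' leaves a sub-description the original still satisfies.
(d) Not entailed — Sade dropped the crate, not the truck; the truck belongs to the loading event.
(e) Entailed — the original entails any weakening of itself; this just generalizes the patient.

(a), (c), (e)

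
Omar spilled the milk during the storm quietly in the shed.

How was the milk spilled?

'quietly' marks the manner of the spilling event.

quietly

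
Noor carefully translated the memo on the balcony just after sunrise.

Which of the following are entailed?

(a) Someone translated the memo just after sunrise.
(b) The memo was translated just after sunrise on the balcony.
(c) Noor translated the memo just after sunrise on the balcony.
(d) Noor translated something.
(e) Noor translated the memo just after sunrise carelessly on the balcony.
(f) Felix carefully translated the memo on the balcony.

(a) Entailed — every conjunct here is already in the original translating event.
(b) Entailed — every conjunct here is already in the original translating event.
(c) Entailed — dropping 'carefully' leaves a sub-description the original still satisfies.
(d) Entailed — this follows by dropping conjuncts from the translating event's description.
(e) Not entailed — 'carelessly' adds a manner not in (and inconsistent with) the original.
(f) Not entailed — the passage has Noor translating the memo, not Felix.

(a), (b), (c), (d)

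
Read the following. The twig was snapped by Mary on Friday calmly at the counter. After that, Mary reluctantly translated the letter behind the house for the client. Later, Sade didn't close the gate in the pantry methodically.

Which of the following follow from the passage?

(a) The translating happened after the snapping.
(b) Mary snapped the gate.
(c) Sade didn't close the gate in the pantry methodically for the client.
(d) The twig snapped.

(a), (c), (d)

(a) Entailed — the narrative places the snapping before the translating.
(b) Not entailed — Mary snapped the twig, not the gate; the gate belongs to the closing event.
(c) Entailed — under negation, adding a further restriction is entailed: if no such closing event occurred, none occurred for the client either.
(d) Entailed — 'Mary snapped the twig' is causative; it entails the inchoative 'the twig snapped'.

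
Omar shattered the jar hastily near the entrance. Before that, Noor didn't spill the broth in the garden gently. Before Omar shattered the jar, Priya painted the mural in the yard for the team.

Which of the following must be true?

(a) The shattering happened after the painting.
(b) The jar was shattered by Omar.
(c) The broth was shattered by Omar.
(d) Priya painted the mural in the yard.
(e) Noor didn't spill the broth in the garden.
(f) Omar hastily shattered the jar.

(a), (b), (d), (f)

(a) Entailed — the narrative places the painting before the shattering.
(b) Entailed — dropping 'hastily', 'near the entrance' leaves a sub-description the original still satisfies.
(c) Not entailed — Omar shattered the jar, not the broth; the broth belongs to the spilling event.
(d) Entailed — every conjunct here is already in the original painting event.
(e) Not entailed — dropping 'gently' under negation is not valid — the original leaves open that Noor spilled the broth some other way.
(f) Entailed — the original entails any weakening of itself; this just drops 'near the entrance'.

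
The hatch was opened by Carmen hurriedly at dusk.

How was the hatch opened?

'hurriedly' marks the manner of the opening event.

hurriedly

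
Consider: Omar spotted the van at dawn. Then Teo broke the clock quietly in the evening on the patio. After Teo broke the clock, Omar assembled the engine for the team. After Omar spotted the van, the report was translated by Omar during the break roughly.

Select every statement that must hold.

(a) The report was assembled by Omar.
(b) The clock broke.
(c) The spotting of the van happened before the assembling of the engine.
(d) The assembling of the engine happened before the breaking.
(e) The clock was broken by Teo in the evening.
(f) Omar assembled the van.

(b), (c), (e)

(a) Not entailed — Omar assembled the engine, not the report; the report belongs to the translating event.
(b) Entailed — 'Teo broke the clock' is causative; it entails the inchoative 'the clock broke'.
(c) Entailed — the narrative places the spotting before the assembling.
(d) Not entailed — the narrative places the breaking before the assembling, not after.
(e) Entailed — dropping 'quietly', 'on the patio' leaves a sub-description the original still satisfies.
(f) Not entailed — Omar assembled the engine, not the van; the van belongs to the spotting event.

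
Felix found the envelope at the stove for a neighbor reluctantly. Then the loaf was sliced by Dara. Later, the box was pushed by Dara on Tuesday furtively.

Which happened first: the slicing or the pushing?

The connectives place the slicing before the pushing.

the slicing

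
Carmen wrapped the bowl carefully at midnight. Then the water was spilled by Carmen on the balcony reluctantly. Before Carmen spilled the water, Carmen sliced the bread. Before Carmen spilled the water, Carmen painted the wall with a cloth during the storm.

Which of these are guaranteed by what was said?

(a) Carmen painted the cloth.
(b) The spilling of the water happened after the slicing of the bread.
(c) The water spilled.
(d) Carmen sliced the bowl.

(b), (c)

(a) Not entailed — the cloth is the instrument, not what was painted.
(b) Entailed — the narrative places the slicing before the spilling.
(c) Entailed — 'Carmen spilled the water' is causative; it entails the inchoative 'the water spilled'.
(d) Not entailed — Carmen sliced the bread, not the bowl; the bowl belongs to the wrapping event.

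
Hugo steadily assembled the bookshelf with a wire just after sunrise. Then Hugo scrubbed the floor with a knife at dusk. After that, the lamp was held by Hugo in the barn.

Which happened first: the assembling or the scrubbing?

the assembling

The connectives place the assembling before the scrubbing.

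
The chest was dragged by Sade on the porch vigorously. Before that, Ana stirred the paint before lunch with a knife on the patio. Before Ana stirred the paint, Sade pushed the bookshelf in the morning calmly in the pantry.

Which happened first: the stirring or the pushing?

the pushing

The connectives place the pushing before the stirring.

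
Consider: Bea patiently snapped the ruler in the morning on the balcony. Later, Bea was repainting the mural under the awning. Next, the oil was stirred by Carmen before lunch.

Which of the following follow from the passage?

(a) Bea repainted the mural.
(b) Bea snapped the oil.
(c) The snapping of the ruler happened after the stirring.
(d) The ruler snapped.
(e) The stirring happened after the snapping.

(d), (e)

(a) Not entailed — 'was repainting' is progressive on an accomplishment; it does not entail the completed 'repainted'.
(b) Not entailed — Bea snapped the ruler, not the oil; the oil belongs to the stirring event.
(c) Not entailed — the narrative places the snapping before the stirring, not after.
(d) Entailed — 'Bea snapped the ruler' is causative; it entails the inchoative 'the ruler snapped'.
(e) Entailed — the narrative places the snapping before the stirring.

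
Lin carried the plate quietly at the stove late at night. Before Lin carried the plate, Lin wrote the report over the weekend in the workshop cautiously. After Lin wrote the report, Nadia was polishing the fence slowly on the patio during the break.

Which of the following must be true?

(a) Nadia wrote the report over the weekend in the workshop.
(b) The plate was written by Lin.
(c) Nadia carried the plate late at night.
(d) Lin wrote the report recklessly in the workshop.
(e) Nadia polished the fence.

(a) Not entailed — the passage has Lin writing the report, not Nadia.
(b) Not entailed — Lin wrote the report, not the plate; the plate belongs to the carrying event.
(c) Not entailed — the passage has Lin carrying the plate, not Nadia.
(d) Not entailed — 'recklessly' adds a manner not in (and inconsistent with) the original.
(e) Entailed — 'polish' is an activity; 'was polishing' entails that some polishing happened, so 'polished' holds.

(e)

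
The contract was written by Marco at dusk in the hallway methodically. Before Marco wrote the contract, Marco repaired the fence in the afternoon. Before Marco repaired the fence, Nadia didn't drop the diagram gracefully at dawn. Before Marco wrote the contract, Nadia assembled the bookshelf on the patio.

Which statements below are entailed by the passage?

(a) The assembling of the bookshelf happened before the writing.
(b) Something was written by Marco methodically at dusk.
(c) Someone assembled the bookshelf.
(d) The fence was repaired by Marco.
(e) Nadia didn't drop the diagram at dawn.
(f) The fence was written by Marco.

(a) Entailed — the narrative places the assembling before the writing.
(b) Entailed — dropping 'in the hallway' and generalizing the patient leaves a sub-description the original still satisfies.
(c) Entailed — this follows by dropping conjuncts from the assembling event's description.
(d) Entailed — dropping 'in the afternoon' leaves a sub-description the original still satisfies.
(e) Not entailed — dropping 'gracefully' under negation is not valid — the original leaves open that Nadia dropped the diagram some other way.
(f) Not entailed — Marco wrote the contract, not the fence; the fence belongs to the repairing event.

(a), (b), (c), (d)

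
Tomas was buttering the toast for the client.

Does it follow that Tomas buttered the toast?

'was buttering' is progressive; for an accomplishment like 'butter the toast', it doesn't entail completion.

no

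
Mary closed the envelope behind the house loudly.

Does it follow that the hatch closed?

Nothing is said about any hatch; only the envelope is affected.

no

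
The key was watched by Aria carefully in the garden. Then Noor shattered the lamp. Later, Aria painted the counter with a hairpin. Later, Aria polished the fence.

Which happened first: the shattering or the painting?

the shattering

The connectives place the shattering before the painting.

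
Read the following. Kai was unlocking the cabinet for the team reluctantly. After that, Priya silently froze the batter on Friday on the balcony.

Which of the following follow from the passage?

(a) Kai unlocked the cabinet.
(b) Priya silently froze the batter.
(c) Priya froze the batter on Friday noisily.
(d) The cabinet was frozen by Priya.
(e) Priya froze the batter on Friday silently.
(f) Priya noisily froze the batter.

(a) Not entailed — 'was unlocking' is progressive on an accomplishment; it does not entail the completed 'unlocked'.
(b) Entailed — dropping 'on the balcony', 'on Friday' leaves a sub-description the original still satisfies.
(c) Not entailed — 'noisily' adds a manner not in (and inconsistent with) the original.
(d) Not entailed — Priya froze the batter, not the cabinet; the cabinet belongs to the unlocking event.
(e) Entailed — dropping 'on the balcony' leaves a sub-description the original still satisfies.
(f) Not entailed — 'noisily' adds a manner not in (and inconsistent with) the original.

(b), (e)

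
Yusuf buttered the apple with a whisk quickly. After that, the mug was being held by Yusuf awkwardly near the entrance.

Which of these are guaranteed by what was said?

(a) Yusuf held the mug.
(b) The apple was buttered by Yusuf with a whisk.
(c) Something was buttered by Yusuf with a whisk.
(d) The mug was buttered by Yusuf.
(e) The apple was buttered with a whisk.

(a) Entailed — 'hold' is an activity; 'was holding' entails that some holding happened, so 'held' holds.
(b) Entailed — the original entails any weakening of itself; this just drops 'quickly'.
(c) Entailed — every conjunct here is already in the original buttering event.
(d) Not entailed — Yusuf buttered the apple, not the mug; the mug belongs to the holding event.
(e) Entailed — this follows by dropping conjuncts from the buttering event's description.

(a), (b), (c), (e)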